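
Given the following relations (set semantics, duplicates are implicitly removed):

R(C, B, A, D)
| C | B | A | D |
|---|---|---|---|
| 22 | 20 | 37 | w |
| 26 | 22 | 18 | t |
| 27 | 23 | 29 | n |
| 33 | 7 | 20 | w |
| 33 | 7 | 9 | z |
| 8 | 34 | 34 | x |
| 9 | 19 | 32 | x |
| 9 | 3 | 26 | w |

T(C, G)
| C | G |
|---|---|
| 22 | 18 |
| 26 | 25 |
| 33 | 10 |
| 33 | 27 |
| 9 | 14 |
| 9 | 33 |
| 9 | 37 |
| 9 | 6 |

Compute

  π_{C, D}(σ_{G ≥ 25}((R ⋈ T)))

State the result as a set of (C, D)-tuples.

R ⋈ T (natural join on C): {(22, 20, 37, w, 18), (26, 22, 18, t, 25), (33, 7, 20, w, 10), (33, 7, 20, w, 27), (33, 7, 9, z, 10), (33, 7, 9, z, 27), (9, 19, 32, x, 14), (9, 19, 32, x, 33), (9, 19, 32, x, 37), (9, 19, 32, x, 6), (9, 3, 26, w, 14), (9, 3, 26, w, 33), (9, 3, 26, w, 37), (9, 3, 26, w, 6)}
Filtering on G ≥ 25 leaves {(26, 22, 18, t, 25), (33, 7, 20, w, 27), (33, 7, 9, z, 27), (9, 19, 32, x, 33), (9, 19, 32, x, 37), (9, 3, 26, w, 33), (9, 3, 26, w, 37)}.
Keep only column(s) C, D (2 duplicate(s) eliminated): {(26, t), (33, w), (33, z), (9, w), (9, x)}

{(26, t), (33, w), (33, z), (9, w), (9, x)}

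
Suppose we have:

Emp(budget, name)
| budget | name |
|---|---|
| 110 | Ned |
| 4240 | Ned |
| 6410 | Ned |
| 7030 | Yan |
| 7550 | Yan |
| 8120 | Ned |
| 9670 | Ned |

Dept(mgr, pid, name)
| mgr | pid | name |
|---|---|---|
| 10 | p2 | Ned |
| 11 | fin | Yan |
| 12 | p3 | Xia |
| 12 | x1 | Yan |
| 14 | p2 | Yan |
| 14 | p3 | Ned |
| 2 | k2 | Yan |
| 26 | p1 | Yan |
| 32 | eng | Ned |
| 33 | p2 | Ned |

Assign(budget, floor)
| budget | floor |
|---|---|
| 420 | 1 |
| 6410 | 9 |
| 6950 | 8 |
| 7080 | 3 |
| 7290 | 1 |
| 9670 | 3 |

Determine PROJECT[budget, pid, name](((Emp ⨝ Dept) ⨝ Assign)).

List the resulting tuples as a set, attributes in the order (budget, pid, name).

{(6410, eng, Ned), (6410, p2, Ned), (6410, p3, Ned), (9670, eng, Ned), (9670, p2, Ned), (9670, p3, Ned)}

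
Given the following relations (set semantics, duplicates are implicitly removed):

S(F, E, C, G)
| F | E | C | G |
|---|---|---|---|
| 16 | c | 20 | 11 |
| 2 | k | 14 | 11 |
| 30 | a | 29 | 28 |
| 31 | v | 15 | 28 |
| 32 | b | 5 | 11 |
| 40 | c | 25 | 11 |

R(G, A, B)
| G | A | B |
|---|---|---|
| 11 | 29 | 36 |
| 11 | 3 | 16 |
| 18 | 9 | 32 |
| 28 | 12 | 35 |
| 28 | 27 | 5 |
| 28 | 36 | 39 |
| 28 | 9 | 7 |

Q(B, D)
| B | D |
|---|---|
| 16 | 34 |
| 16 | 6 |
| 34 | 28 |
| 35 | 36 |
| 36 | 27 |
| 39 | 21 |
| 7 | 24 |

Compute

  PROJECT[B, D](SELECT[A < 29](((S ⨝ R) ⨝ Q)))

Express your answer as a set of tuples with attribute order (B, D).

S ⋈ R (natural join on G): {(16, c, 20, 11, 29, 36), (16, c, 20, 11, 3, 16), (2, k, 14, 11, 29, 36), (2, k, 14, 11, 3, 16), (30, a, 29, 28, 12, 35), (30, a, 29, 28, 27, 5), (30, a, 29, 28, 36, 39), (30, a, 29, 28, 9, 7), (31, v, 15, 28, 12, 35), (31, v, 15, 28, 27, 5), (31, v, 15, 28, 36, 39), (31, v, 15, 28, 9, 7), (32, b, 5, 11, 29, 36), (32, b, 5, 11, 3, 16), (40, c, 25, 11, 29, 36), (40, c, 25, 11, 3, 16)}
(S ⨝ R) ⋈ Q (natural join on B): {(16, c, 20, 11, 29, 36, 27), (16, c, 20, 11, 3, 16, 34), (16, c, 20, 11, 3, 16, 6), (2, k, 14, 11, 29, 36, 27), (2, k, 14, 11, 3, 16, 34), (2, k, 14, 11, 3, 16, 6), (30, a, 29, 28, 12, 35, 36), (30, a, 29, 28, 36, 39, 21), (30, a, 29, 28, 9, 7, 24), (31, v, 15, 28, 12, 35, 36), (31, v, 15, 28, 36, 39, 21), (31, v, 15, 28, 9, 7, 24), (32, b, 5, 11, 29, 36, 27), (32, b, 5, 11, 3, 16, 34), (32, b, 5, 11, 3, 16, 6), (40, c, 25, 11, 29, 36, 27), (40, c, 25, 11, 3, 16, 34), (40, c, 25, 11, 3, 16, 6)}
σ[A < 29]: keep tuples satisfying A < 29 → {(16, c, 20, 11, 3, 16, 34), (16, c, 20, 11, 3, 16, 6), (2, k, 14, 11, 3, 16, 34), (2, k, 14, 11, 3, 16, 6), (30, a, 29, 28, 12, 35, 36), (30, a, 29, 28, 9, 7, 24), (31, v, 15, 28, 12, 35, 36), (31, v, 15, 28, 9, 7, 24), (32, b, 5, 11, 3, 16, 34), (32, b, 5, 11, 3, 16, 6), (40, c, 25, 11, 3, 16, 34), (40, c, 25, 11, 3, 16, 6)}
Keep only column(s) B, D (8 duplicate(s) eliminated): {(16, 34), (16, 6), (35, 36), (7, 24)}

{(16, 34), (16, 6), (35, 36), (7, 24)}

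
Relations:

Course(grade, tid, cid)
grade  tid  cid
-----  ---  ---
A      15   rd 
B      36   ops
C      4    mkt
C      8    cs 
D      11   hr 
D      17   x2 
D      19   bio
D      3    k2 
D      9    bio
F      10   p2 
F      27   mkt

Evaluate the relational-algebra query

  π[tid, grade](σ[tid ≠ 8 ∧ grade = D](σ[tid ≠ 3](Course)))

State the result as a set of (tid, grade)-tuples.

Selection tid ≠ 3: {(A, 15, rd), (B, 36, ops), (C, 4, mkt), (C, 8, cs), (D, 11, hr), (D, 17, x2), (D, 19, bio), (D, 9, bio), (F, 10, p2), (F, 27, mkt)}
Selection tid ≠ 8 ∧ grade = D: {(D, 11, hr), (D, 17, x2), (D, 19, bio), (D, 9, bio)}
π[tid, grade]: project onto (tid, grade) → {(11, D), (17, D), (19, D), (9, D)}

{(11, D), (17, D), (19, D), (9, D)}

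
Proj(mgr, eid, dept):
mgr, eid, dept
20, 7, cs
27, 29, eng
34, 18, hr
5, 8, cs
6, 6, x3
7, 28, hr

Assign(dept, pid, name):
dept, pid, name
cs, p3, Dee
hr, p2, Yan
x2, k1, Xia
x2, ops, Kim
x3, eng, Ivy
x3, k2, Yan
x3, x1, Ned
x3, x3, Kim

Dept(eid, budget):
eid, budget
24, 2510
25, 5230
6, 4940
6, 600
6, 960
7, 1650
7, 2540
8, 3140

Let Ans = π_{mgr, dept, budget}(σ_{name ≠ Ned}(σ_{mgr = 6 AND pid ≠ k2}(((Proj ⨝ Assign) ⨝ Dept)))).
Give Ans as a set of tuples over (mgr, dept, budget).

{(6, x3, 4940), (6, x3, 600), (6, x3, 960)}

Joining Proj and Assign on dept yields {(20, 7, cs, p3, Dee), (34, 18, hr, p2, Yan), (5, 8, cs, p3, Dee), (6, 6, x3, eng, Ivy), (6, 6, x3, k2, Yan), (6, 6, x3, x1, Ned), (6, 6, x3, x3, Kim), (7, 28, hr, p2, Yan)}.
Joining (Proj ⨝ Assign) and Dept on eid yields {(20, 7, cs, p3, Dee, 1650), (20, 7, cs, p3, Dee, 2540), (5, 8, cs, p3, Dee, 3140), (6, 6, x3, eng, Ivy, 4940), (6, 6, x3, eng, Ivy, 600), (6, 6, x3, eng, Ivy, 960), (6, 6, x3, k2, Yan, 4940), (6, 6, x3, k2, Yan, 600), (6, 6, x3, k2, Yan, 960), (6, 6, x3, x1, Ned, 4940), (6, 6, x3, x1, Ned, 600), (6, 6, x3, x1, Ned, 960), (6, 6, x3, x3, Kim, 4940), (6, 6, x3, x3, Kim, 600), (6, 6, x3, x3, Kim, 960)}.
Selection mgr = 6 AND pid ≠ k2: {(6, 6, x3, eng, Ivy, 4940), (6, 6, x3, eng, Ivy, 600), (6, 6, x3, eng, Ivy, 960), (6, 6, x3, x1, Ned, 4940), (6, 6, x3, x1, Ned, 600), (6, 6, x3, x1, Ned, 960), (6, 6, x3, x3, Kim, 4940), (6, 6, x3, x3, Kim, 600), (6, 6, x3, x3, Kim, 960)}
Selection name ≠ Ned: {(6, 6, x3, eng, Ivy, 4940), (6, 6, x3, eng, Ivy, 600), (6, 6, x3, eng, Ivy, 960), (6, 6, x3, x3, Kim, 4940), (6, 6, x3, x3, Kim, 600), (6, 6, x3, x3, Kim, 960)}
π_{mgr, dept, budget} gives {(6, x3, 4940), (6, x3, 600), (6, x3, 960)} (3 duplicate(s) eliminated).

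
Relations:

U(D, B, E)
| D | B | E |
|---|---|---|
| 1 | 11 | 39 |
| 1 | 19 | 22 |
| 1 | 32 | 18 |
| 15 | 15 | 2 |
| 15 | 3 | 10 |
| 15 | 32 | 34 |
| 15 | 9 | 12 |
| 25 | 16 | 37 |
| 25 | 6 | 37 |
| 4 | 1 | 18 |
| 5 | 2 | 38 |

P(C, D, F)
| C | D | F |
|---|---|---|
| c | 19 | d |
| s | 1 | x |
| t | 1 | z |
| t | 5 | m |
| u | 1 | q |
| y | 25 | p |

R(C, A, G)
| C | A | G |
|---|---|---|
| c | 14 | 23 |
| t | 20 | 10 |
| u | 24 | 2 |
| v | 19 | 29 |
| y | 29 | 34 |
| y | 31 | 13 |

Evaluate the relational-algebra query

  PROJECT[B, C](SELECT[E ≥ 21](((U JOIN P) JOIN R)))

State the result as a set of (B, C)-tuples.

Natural join on D: {(1, 11, 39, s, x), (1, 11, 39, t, z), (1, 11, 39, u, q), (1, 19, 22, s, x), (1, 19, 22, t, z), (1, 19, 22, u, q), (1, 32, 18, s, x), (1, 32, 18, t, z), (1, 32, 18, u, q), (25, 16, 37, y, p), (25, 6, 37, y, p), (5, 2, 38, t, m)}
Natural join on C: {(1, 11, 39, t, z, 20, 10), (1, 11, 39, u, q, 24, 2), (1, 19, 22, t, z, 20, 10), (1, 19, 22, u, q, 24, 2), (1, 32, 18, t, z, 20, 10), (1, 32, 18, u, q, 24, 2), (25, 16, 37, y, p, 29, 34), (25, 16, 37, y, p, 31, 13), (25, 6, 37, y, p, 29, 34), (25, 6, 37, y, p, 31, 13), (5, 2, 38, t, m, 20, 10)}
Apply σ_{E ≥ 21}; surviving tuples: {(1, 11, 39, t, z, 20, 10), (1, 11, 39, u, q, 24, 2), (1, 19, 22, t, z, 20, 10), (1, 19, 22, u, q, 24, 2), (25, 16, 37, y, p, 29, 34), (25, 16, 37, y, p, 31, 13), (25, 6, 37, y, p, 29, 34), (25, 6, 37, y, p, 31, 13), (5, 2, 38, t, m, 20, 10)}
π[B, C]: project onto (B, C) (2 duplicate(s) eliminated) → {(11, t), (11, u), (16, y), (19, t), (19, u), (2, t), (6, y)}

{(11, t), (11, u), (16, y), (19, t), (19, u), (2, t), (6, y)}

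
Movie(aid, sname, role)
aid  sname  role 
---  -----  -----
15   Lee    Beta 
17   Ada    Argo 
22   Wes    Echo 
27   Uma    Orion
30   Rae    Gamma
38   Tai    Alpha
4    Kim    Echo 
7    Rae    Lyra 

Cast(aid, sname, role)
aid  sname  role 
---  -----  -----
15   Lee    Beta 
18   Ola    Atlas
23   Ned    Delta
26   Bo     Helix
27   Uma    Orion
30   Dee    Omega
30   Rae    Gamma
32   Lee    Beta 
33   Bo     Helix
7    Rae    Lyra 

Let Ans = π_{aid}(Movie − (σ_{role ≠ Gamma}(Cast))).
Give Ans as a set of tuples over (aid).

{17, 22, 30, 38, 4}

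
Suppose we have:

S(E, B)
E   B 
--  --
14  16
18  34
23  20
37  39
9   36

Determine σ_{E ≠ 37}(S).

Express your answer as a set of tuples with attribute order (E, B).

{(14, 16), (18, 34), (23, 20), (9, 36)}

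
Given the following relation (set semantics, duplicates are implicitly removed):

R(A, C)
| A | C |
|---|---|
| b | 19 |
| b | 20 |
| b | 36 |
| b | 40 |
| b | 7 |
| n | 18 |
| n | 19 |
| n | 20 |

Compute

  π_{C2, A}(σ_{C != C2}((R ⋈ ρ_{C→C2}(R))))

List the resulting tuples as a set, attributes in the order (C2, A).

{(18, n), (19, b), (19, n), (20, b), (20, n), (36, b), (40, b), (7, b)}

ρ[C→C2]: schema becomes (A, C2); tuples unchanged.
R ⋈ ρ_{C→C2}(R) (natural join on A): {(b, 19, 19), (b, 19, 20), (b, 19, 36), (b, 19, 40), (b, 19, 7), (b, 20, 19), (b, 20, 20), (b, 20, 36), (b, 20, 40), (b, 20, 7), (b, 36, 19), (b, 36, 20), (b, 36, 36), (b, 36, 40), (b, 36, 7), (b, 40, 19), (b, 40, 20), (b, 40, 36), (b, 40, 40), (b, 40, 7), (b, 7, 19), (b, 7, 20), (b, 7, 36), (b, 7, 40), (b, 7, 7), (n, 18, 18), (n, 18, 19), (n, 18, 20), (n, 19, 18), (n, 19, 19), (n, 19, 20), (n, 20, 18), (n, 20, 19), (n, 20, 20)}
Apply σ_{C != C2}; surviving tuples: {(b, 19, 20), (b, 19, 36), (b, 19, 40), (b, 19, 7), (b, 20, 19), (b, 20, 36), (b, 20, 40), (b, 20, 7), (b, 36, 19), (b, 36, 20), (b, 36, 40), (b, 36, 7), (b, 40, 19), (b, 40, 20), (b, 40, 36), (b, 40, 7), (b, 7, 19), (b, 7, 20), (b, 7, 36), (b, 7, 40), (n, 18, 19), (n, 18, 20), (n, 19, 18), (n, 19, 20), (n, 20, 18), (n, 20, 19)}
Keep only column(s) C2, A (18 duplicate(s) eliminated): {(18, n), (19, b), (19, n), (20, b), (20, n), (36, b), (40, b), (7, b)}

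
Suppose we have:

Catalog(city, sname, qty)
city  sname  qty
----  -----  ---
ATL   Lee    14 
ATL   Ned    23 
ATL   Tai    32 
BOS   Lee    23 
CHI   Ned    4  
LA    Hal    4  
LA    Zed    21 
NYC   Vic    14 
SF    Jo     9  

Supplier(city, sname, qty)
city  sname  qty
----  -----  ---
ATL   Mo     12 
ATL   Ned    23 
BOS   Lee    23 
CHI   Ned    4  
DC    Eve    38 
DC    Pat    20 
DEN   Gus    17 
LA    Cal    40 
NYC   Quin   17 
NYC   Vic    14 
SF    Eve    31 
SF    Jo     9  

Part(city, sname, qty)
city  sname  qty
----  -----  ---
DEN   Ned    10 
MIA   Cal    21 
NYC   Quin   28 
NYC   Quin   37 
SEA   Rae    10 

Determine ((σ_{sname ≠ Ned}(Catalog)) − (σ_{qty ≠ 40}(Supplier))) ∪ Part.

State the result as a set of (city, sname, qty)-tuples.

Apply σ_{sname ≠ Ned}; surviving tuples: {(ATL, Lee, 14), (ATL, Tai, 32), (BOS, Lee, 23), (LA, Hal, 4), (LA, Zed, 21), (NYC, Vic, 14), (SF, Jo, 9)}
Apply σ_{qty ≠ 40}; surviving tuples: {(ATL, Mo, 12), (ATL, Ned, 23), (BOS, Lee, 23), (CHI, Ned, 4), (DC, Eve, 38), (DC, Pat, 20), (DEN, Gus, 17), (NYC, Quin, 17), (NYC, Vic, 14), (SF, Eve, 31), (SF, Jo, 9)}
Taking the difference: {(ATL, Lee, 14), (ATL, Tai, 32), (LA, Hal, 4), (LA, Zed, 21)}
Taking the union: {(ATL, Lee, 14), (ATL, Tai, 32), (DEN, Ned, 10), (LA, Hal, 4), (LA, Zed, 21), (MIA, Cal, 21), (NYC, Quin, 28), (NYC, Quin, 37), (SEA, Rae, 10)}

{(ATL, Lee, 14), (ATL, Tai, 32), (DEN, Ned, 10), (LA, Hal, 4), (LA, Zed, 21), (MIA, Cal, 21), (NYC, Quin, 28), (NYC, Quin, 37), (SEA, Rae, 10)}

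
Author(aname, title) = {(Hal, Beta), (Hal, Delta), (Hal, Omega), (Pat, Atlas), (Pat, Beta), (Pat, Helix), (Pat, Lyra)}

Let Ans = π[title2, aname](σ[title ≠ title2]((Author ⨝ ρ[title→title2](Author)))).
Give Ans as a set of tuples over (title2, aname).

ρ[title→title2]: schema becomes (aname, title2); tuples unchanged.
Author ⋈ ρ[title→title2](Author) (natural join on aname): {(Hal, Beta, Beta), (Hal, Beta, Delta), (Hal, Beta, Omega), (Hal, Delta, Beta), (Hal, Delta, Delta), (Hal, Delta, Omega), (Hal, Omega, Beta), (Hal, Omega, Delta), (Hal, Omega, Omega), (Pat, Atlas, Atlas), (Pat, Atlas, Beta), (Pat, Atlas, Helix), (Pat, Atlas, Lyra), (Pat, Beta, Atlas), (Pat, Beta, Beta), (Pat, Beta, Helix), (Pat, Beta, Lyra), (Pat, Helix, Atlas), (Pat, Helix, Beta), (Pat, Helix, Helix), (Pat, Helix, Lyra), (Pat, Lyra, Atlas), (Pat, Lyra, Beta), (Pat, Lyra, Helix), (Pat, Lyra, Lyra)}
Apply σ_{title ≠ title2}; surviving tuples: {(Hal, Beta, Delta), (Hal, Beta, Omega), (Hal, Delta, Beta), (Hal, Delta, Omega), (Hal, Omega, Beta), (Hal, Omega, Delta), (Pat, Atlas, Beta), (Pat, Atlas, Helix), (Pat, Atlas, Lyra), (Pat, Beta, Atlas), (Pat, Beta, Helix), (Pat, Beta, Lyra), (Pat, Helix, Atlas), (Pat, Helix, Beta), (Pat, Helix, Lyra), (Pat, Lyra, Atlas), (Pat, Lyra, Beta), (Pat, Lyra, Helix)}
Keep only column(s) title2, aname (11 duplicate(s) eliminated): {(Atlas, Pat), (Beta, Hal), (Beta, Pat), (Delta, Hal), (Helix, Pat), (Lyra, Pat), (Omega, Hal)}

{(Atlas, Pat), (Beta, Hal), (Beta, Pat), (Delta, Hal), (Helix, Pat), (Lyra, Pat), (Omega, Hal)}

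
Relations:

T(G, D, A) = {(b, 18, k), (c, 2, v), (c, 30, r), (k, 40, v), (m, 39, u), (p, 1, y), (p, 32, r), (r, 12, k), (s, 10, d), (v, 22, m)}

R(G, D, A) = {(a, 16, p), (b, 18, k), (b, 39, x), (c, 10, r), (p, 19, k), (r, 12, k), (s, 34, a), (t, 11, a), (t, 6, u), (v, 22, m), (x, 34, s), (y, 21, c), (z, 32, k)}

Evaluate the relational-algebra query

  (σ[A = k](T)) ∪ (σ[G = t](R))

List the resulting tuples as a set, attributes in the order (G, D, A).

{(b, 18, k), (r, 12, k), (t, 11, a), (t, 6, u)}

Selection A = k: {(b, 18, k), (r, 12, k)}
Selection G = t: {(t, 11, a), (t, 6, u)}
Taking the union: {(b, 18, k), (r, 12, k), (t, 11, a), (t, 6, u)}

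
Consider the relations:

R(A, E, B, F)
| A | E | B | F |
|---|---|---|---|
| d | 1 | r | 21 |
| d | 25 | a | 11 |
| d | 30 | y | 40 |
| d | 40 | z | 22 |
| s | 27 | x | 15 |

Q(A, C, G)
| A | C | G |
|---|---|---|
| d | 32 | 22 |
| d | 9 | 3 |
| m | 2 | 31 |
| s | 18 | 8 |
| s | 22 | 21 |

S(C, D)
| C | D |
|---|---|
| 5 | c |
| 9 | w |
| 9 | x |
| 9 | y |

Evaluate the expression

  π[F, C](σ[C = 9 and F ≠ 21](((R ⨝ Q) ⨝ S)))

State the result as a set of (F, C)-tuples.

Joining R and Q on A yields {(d, 1, r, 21, 32, 22), (d, 1, r, 21, 9, 3), (d, 25, a, 11, 32, 22), (d, 25, a, 11, 9, 3), (d, 30, y, 40, 32, 22), (d, 30, y, 40, 9, 3), (d, 40, z, 22, 32, 22), (d, 40, z, 22, 9, 3), (s, 27, x, 15, 18, 8), (s, 27, x, 15, 22, 21)}.
Joining (R ⨝ Q) and S on C yields {(d, 1, r, 21, 9, 3, w), (d, 1, r, 21, 9, 3, x), (d, 1, r, 21, 9, 3, y), (d, 25, a, 11, 9, 3, w), (d, 25, a, 11, 9, 3, x), (d, 25, a, 11, 9, 3, y), (d, 30, y, 40, 9, 3, w), (d, 30, y, 40, 9, 3, x), (d, 30, y, 40, 9, 3, y), (d, 40, z, 22, 9, 3, w), (d, 40, z, 22, 9, 3, x), (d, 40, z, 22, 9, 3, y)}.
Filtering on C = 9 and F ≠ 21 leaves {(d, 25, a, 11, 9, 3, w), (d, 25, a, 11, 9, 3, x), (d, 25, a, 11, 9, 3, y), (d, 30, y, 40, 9, 3, w), (d, 30, y, 40, 9, 3, x), (d, 30, y, 40, 9, 3, y), (d, 40, z, 22, 9, 3, w), (d, 40, z, 22, 9, 3, x), (d, 40, z, 22, 9, 3, y)}.
Keep only column(s) F, C (6 duplicate(s) eliminated): {(11, 9), (22, 9), (40, 9)}

{(11, 9), (22, 9), (40, 9)}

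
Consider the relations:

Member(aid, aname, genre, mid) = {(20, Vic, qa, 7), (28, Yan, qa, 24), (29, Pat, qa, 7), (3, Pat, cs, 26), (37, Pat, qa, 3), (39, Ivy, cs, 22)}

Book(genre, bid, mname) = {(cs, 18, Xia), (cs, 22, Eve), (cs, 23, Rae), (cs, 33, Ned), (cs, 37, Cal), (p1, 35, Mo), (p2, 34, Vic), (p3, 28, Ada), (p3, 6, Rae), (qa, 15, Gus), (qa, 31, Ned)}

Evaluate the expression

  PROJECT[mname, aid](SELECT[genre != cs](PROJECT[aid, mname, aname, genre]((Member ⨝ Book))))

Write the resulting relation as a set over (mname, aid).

Joining Member and Book on genre yields {(20, Vic, qa, 7, 15, Gus), (20, Vic, qa, 7, 31, Ned), (28, Yan, qa, 24, 15, Gus), (28, Yan, qa, 24, 31, Ned), (29, Pat, qa, 7, 15, Gus), (29, Pat, qa, 7, 31, Ned), (3, Pat, cs, 26, 18, Xia), (3, Pat, cs, 26, 22, Eve), (3, Pat, cs, 26, 23, Rae), (3, Pat, cs, 26, 33, Ned), (3, Pat, cs, 26, 37, Cal), (37, Pat, qa, 3, 15, Gus), (37, Pat, qa, 3, 31, Ned), (39, Ivy, cs, 22, 18, Xia), (39, Ivy, cs, 22, 22, Eve), (39, Ivy, cs, 22, 23, Rae), (39, Ivy, cs, 22, 33, Ned), (39, Ivy, cs, 22, 37, Cal)}.
π_{aid, mname, aname, genre} gives {(20, Gus, Vic, qa), (20, Ned, Vic, qa), (28, Gus, Yan, qa), (28, Ned, Yan, qa), (29, Gus, Pat, qa), (29, Ned, Pat, qa), (3, Cal, Pat, cs), (3, Eve, Pat, cs), (3, Ned, Pat, cs), (3, Rae, Pat, cs), (3, Xia, Pat, cs), (37, Gus, Pat, qa), (37, Ned, Pat, qa), (39, Cal, Ivy, cs), (39, Eve, Ivy, cs), (39, Ned, Ivy, cs), (39, Rae, Ivy, cs), (39, Xia, Ivy, cs)}.
σ[genre != cs]: keep tuples satisfying genre != cs → {(20, Gus, Vic, qa), (20, Ned, Vic, qa), (28, Gus, Yan, qa), (28, Ned, Yan, qa), (29, Gus, Pat, qa), (29, Ned, Pat, qa), (37, Gus, Pat, qa), (37, Ned, Pat, qa)}
π_{mname, aid} gives {(Gus, 20), (Gus, 28), (Gus, 29), (Gus, 37), (Ned, 20), (Ned, 28), (Ned, 29), (Ned, 37)}.

{(Gus, 20), (Gus, 28), (Gus, 29), (Gus, 37), (Ned, 20), (Ned, 28), (Ned, 29), (Ned, 37)}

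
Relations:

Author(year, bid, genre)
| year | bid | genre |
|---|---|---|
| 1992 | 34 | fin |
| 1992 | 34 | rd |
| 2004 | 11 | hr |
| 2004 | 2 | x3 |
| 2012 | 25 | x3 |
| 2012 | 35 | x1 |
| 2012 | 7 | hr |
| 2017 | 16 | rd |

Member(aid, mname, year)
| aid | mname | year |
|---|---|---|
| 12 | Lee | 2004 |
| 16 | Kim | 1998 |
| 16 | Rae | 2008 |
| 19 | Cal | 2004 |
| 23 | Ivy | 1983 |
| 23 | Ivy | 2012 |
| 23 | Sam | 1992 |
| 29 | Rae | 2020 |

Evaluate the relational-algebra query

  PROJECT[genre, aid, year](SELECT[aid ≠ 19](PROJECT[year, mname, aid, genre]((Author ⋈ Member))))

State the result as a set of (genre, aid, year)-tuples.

{(fin, 23, 1992), (hr, 12, 2004), (hr, 23, 2012), (rd, 23, 1992), (x1, 23, 2012), (x3, 12, 2004), (x3, 23, 2012)}

Author ⋈ Member (natural join on year): {(1992, 34, fin, 23, Sam), (1992, 34, rd, 23, Sam), (2004, 11, hr, 12, Lee), (2004, 11, hr, 19, Cal), (2004, 2, x3, 12, Lee), (2004, 2, x3, 19, Cal), (2012, 25, x3, 23, Ivy), (2012, 35, x1, 23, Ivy), (2012, 7, hr, 23, Ivy)}
Projecting to year, mname, aid, genre: {(1992, Sam, 23, fin), (1992, Sam, 23, rd), (2004, Cal, 19, hr), (2004, Cal, 19, x3), (2004, Lee, 12, hr), (2004, Lee, 12, x3), (2012, Ivy, 23, hr), (2012, Ivy, 23, x1), (2012, Ivy, 23, x3)}
Filtering on aid ≠ 19 leaves {(1992, Sam, 23, fin), (1992, Sam, 23, rd), (2004, Lee, 12, hr), (2004, Lee, 12, x3), (2012, Ivy, 23, hr), (2012, Ivy, 23, x1), (2012, Ivy, 23, x3)}.
Projecting to genre, aid, year: {(fin, 23, 1992), (hr, 12, 2004), (hr, 23, 2012), (rd, 23, 1992), (x1, 23, 2012), (x3, 12, 2004), (x3, 23, 2012)}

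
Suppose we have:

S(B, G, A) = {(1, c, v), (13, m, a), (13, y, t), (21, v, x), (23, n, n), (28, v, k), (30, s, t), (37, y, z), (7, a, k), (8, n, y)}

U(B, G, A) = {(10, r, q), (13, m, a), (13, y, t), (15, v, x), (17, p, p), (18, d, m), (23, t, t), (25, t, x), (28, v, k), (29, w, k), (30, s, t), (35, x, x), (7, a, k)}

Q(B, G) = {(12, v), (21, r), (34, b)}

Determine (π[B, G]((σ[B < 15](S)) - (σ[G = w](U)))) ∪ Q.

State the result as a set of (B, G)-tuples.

{(1, c), (12, v), (13, m), (13, y), (21, r), (34, b), (7, a), (8, n)}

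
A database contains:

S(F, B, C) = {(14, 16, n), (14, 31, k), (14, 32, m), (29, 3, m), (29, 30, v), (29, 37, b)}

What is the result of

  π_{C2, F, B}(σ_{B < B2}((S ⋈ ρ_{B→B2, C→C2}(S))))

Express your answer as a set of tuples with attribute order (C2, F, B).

{(b, 29, 3), (b, 29, 30), (k, 14, 16), (m, 14, 16), (m, 14, 31), (v, 29, 3)}

ρ[B→B2, C→C2]: schema becomes (F, B2, C2); tuples unchanged.
Joining S and ρ_{B→B2, C→C2}(S) on F yields {(14, 16, n, 16, n), (14, 16, n, 31, k), (14, 16, n, 32, m), (14, 31, k, 16, n), (14, 31, k, 31, k), (14, 31, k, 32, m), (14, 32, m, 16, n), (14, 32, m, 31, k), (14, 32, m, 32, m), (29, 3, m, 3, m), (29, 3, m, 30, v), (29, 3, m, 37, b), (29, 30, v, 3, m), (29, 30, v, 30, v), (29, 30, v, 37, b), (29, 37, b, 3, m), (29, 37, b, 30, v), (29, 37, b, 37, b)}.
Selection B < B2: {(14, 16, n, 31, k), (14, 16, n, 32, m), (14, 31, k, 32, m), (29, 3, m, 30, v), (29, 3, m, 37, b), (29, 30, v, 37, b)}
π[C2, F, B]: project onto (C2, F, B) → {(b, 29, 3), (b, 29, 30), (k, 14, 16), (m, 14, 16), (m, 14, 31), (v, 29, 3)}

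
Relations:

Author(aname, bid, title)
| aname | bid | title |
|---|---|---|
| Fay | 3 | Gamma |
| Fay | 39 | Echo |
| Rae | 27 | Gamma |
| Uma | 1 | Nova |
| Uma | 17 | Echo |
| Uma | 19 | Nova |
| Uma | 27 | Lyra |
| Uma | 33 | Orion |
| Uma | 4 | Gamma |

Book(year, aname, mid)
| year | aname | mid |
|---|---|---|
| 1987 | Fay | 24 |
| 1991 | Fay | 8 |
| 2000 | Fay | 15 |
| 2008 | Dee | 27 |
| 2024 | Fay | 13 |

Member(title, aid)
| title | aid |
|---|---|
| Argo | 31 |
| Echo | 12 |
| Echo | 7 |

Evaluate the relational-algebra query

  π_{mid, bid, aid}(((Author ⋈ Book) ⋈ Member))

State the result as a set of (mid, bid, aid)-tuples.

{(13, 39, 12), (13, 39, 7), (15, 39, 12), (15, 39, 7), (24, 39, 12), (24, 39, 7), (8, 39, 12), (8, 39, 7)}

Joining Author and Book on aname yields {(Fay, 3, Gamma, 1987, 24), (Fay, 3, Gamma, 1991, 8), (Fay, 3, Gamma, 2000, 15), (Fay, 3, Gamma, 2024, 13), (Fay, 39, Echo, 1987, 24), (Fay, 39, Echo, 1991, 8), (Fay, 39, Echo, 2000, 15), (Fay, 39, Echo, 2024, 13)}.
Joining (Author ⋈ Book) and Member on title yields {(Fay, 39, Echo, 1987, 24, 12), (Fay, 39, Echo, 1987, 24, 7), (Fay, 39, Echo, 1991, 8, 12), (Fay, 39, Echo, 1991, 8, 7), (Fay, 39, Echo, 2000, 15, 12), (Fay, 39, Echo, 2000, 15, 7), (Fay, 39, Echo, 2024, 13, 12), (Fay, 39, Echo, 2024, 13, 7)}.
Projecting to mid, bid, aid: {(13, 39, 12), (13, 39, 7), (15, 39, 12), (15, 39, 7), (24, 39, 12), (24, 39, 7), (8, 39, 12), (8, 39, 7)}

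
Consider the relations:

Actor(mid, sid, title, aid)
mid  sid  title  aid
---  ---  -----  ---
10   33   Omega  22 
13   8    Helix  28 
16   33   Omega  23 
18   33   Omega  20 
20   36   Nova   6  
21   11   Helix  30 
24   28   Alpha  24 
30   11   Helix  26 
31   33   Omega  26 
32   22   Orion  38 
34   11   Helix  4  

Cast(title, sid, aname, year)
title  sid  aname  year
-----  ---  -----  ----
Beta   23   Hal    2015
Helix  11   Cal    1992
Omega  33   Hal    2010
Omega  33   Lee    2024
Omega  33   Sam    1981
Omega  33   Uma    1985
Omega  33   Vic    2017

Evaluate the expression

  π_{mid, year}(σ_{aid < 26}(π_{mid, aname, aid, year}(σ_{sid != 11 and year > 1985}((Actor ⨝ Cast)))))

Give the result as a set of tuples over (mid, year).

{(10, 2010), (10, 2017), (10, 2024), (16, 2010), (16, 2017), (16, 2024), (18, 2010), (18, 2017), (18, 2024)}

Natural join on sid, title: {(10, 33, Omega, 22, Hal, 2010), (10, 33, Omega, 22, Lee, 2024), (10, 33, Omega, 22, Sam, 1981), (10, 33, Omega, 22, Uma, 1985), (10, 33, Omega, 22, Vic, 2017), (16, 33, Omega, 23, Hal, 2010), (16, 33, Omega, 23, Lee, 2024), (16, 33, Omega, 23, Sam, 1981), (16, 33, Omega, 23, Uma, 1985), (16, 33, Omega, 23, Vic, 2017), (18, 33, Omega, 20, Hal, 2010), (18, 33, Omega, 20, Lee, 2024), (18, 33, Omega, 20, Sam, 1981), (18, 33, Omega, 20, Uma, 1985), (18, 33, Omega, 20, Vic, 2017), (21, 11, Helix, 30, Cal, 1992), (30, 11, Helix, 26, Cal, 1992), (31, 33, Omega, 26, Hal, 2010), (31, 33, Omega, 26, Lee, 2024), (31, 33, Omega, 26, Sam, 1981), (31, 33, Omega, 26, Uma, 1985), (31, 33, Omega, 26, Vic, 2017), (34, 11, Helix, 4, Cal, 1992)}
Apply σ_{sid != 11 and year > 1985}; surviving tuples: {(10, 33, Omega, 22, Hal, 2010), (10, 33, Omega, 22, Lee, 2024), (10, 33, Omega, 22, Vic, 2017), (16, 33, Omega, 23, Hal, 2010), (16, 33, Omega, 23, Lee, 2024), (16, 33, Omega, 23, Vic, 2017), (18, 33, Omega, 20, Hal, 2010), (18, 33, Omega, 20, Lee, 2024), (18, 33, Omega, 20, Vic, 2017), (31, 33, Omega, 26, Hal, 2010), (31, 33, Omega, 26, Lee, 2024), (31, 33, Omega, 26, Vic, 2017)}
π_{mid, aname, aid, year} gives {(10, Hal, 22, 2010), (10, Lee, 22, 2024), (10, Vic, 22, 2017), (16, Hal, 23, 2010), (16, Lee, 23, 2024), (16, Vic, 23, 2017), (18, Hal, 20, 2010), (18, Lee, 20, 2024), (18, Vic, 20, 2017), (31, Hal, 26, 2010), (31, Lee, 26, 2024), (31, Vic, 26, 2017)}.
Apply σ_{aid < 26}; surviving tuples: {(10, Hal, 22, 2010), (10, Lee, 22, 2024), (10, Vic, 22, 2017), (16, Hal, 23, 2010), (16, Lee, 23, 2024), (16, Vic, 23, 2017), (18, Hal, 20, 2010), (18, Lee, 20, 2024), (18, Vic, 20, 2017)}
π_{mid, year} gives {(10, 2010), (10, 2017), (10, 2024), (16, 2010), (16, 2017), (16, 2024), (18, 2010), (18, 2017), (18, 2024)}.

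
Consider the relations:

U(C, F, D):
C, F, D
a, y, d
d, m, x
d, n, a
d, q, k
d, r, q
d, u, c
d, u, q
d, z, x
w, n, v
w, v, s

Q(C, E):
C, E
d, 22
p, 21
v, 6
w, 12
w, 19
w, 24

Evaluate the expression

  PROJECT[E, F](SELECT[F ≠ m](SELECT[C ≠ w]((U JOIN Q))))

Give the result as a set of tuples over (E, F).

{(22, n), (22, q), (22, r), (22, u), (22, z)}

U ⋈ Q (natural join on C): {(d, m, x, 22), (d, n, a, 22), (d, q, k, 22), (d, r, q, 22), (d, u, c, 22), (d, u, q, 22), (d, z, x, 22), (w, n, v, 12), (w, n, v, 19), (w, n, v, 24), (w, v, s, 12), (w, v, s, 19), (w, v, s, 24)}
Filtering on C ≠ w leaves {(d, m, x, 22), (d, n, a, 22), (d, q, k, 22), (d, r, q, 22), (d, u, c, 22), (d, u, q, 22), (d, z, x, 22)}.
Filtering on F ≠ m leaves {(d, n, a, 22), (d, q, k, 22), (d, r, q, 22), (d, u, c, 22), (d, u, q, 22), (d, z, x, 22)}.
Projecting to E, F (1 duplicate(s) eliminated): {(22, n), (22, q), (22, r), (22, u), (22, z)}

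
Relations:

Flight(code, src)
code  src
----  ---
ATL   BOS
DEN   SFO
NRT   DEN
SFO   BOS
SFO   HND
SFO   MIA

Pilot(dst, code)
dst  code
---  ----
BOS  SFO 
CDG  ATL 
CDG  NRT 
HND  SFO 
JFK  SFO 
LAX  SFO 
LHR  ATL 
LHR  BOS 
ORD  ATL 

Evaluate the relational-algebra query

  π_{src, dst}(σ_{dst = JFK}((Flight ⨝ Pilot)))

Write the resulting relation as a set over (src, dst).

Flight ⋈ Pilot (natural join on code): {(ATL, BOS, CDG), (ATL, BOS, LHR), (ATL, BOS, ORD), (NRT, DEN, CDG), (SFO, BOS, BOS), (SFO, BOS, HND), (SFO, BOS, JFK), (SFO, BOS, LAX), (SFO, HND, BOS), (SFO, HND, HND), (SFO, HND, JFK), (SFO, HND, LAX), (SFO, MIA, BOS), (SFO, MIA, HND), (SFO, MIA, JFK), (SFO, MIA, LAX)}
Filtering on dst = JFK leaves {(SFO, BOS, JFK), (SFO, HND, JFK), (SFO, MIA, JFK)}.
Projecting to src, dst: {(BOS, JFK), (HND, JFK), (MIA, JFK)}

{(BOS, JFK), (HND, JFK), (MIA, JFK)}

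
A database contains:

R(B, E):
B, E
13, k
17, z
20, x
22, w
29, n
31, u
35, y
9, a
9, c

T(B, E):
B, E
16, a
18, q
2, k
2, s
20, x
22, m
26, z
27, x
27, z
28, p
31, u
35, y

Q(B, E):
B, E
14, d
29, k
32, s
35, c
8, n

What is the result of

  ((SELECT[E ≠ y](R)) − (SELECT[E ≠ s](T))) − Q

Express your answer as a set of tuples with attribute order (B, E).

Selection E ≠ y: {(13, k), (17, z), (20, x), (22, w), (29, n), (31, u), (9, a), (9, c)}
Selection E ≠ s: {(16, a), (18, q), (2, k), (20, x), (22, m), (26, z), (27, x), (27, z), (28, p), (31, u), (35, y)}
Difference: {(13, k), (17, z), (20, x), (22, w), (29, n), (31, u), (9, a), (9, c)} with {(16, a), (18, q), (2, k), (20, x), (22, m), (26, z), (27, x), (27, z), (28, p), (31, u), (35, y)} → {(13, k), (17, z), (22, w), (29, n), (9, a), (9, c)}
Difference: {(13, k), (17, z), (22, w), (29, n), (9, a), (9, c)} with {(14, d), (29, k), (32, s), (35, c), (8, n)} → {(13, k), (17, z), (22, w), (29, n), (9, a), (9, c)}

{(13, k), (17, z), (22, w), (29, n), (9, a), (9, c)}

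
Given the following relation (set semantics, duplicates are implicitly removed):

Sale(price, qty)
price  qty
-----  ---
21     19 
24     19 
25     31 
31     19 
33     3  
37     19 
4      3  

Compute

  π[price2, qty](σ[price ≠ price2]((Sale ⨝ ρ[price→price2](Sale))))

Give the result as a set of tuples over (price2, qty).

ρ[price→price2]: schema becomes (price2, qty); tuples unchanged.
Sale ⋈ ρ[price→price2](Sale) (natural join on qty): {(21, 19, 21), (21, 19, 24), (21, 19, 31), (21, 19, 37), (24, 19, 21), (24, 19, 24), (24, 19, 31), (24, 19, 37), (25, 31, 25), (31, 19, 21), (31, 19, 24), (31, 19, 31), (31, 19, 37), (33, 3, 33), (33, 3, 4), (37, 19, 21), (37, 19, 24), (37, 19, 31), (37, 19, 37), (4, 3, 33), (4, 3, 4)}
σ[price ≠ price2]: keep tuples satisfying price ≠ price2 → {(21, 19, 24), (21, 19, 31), (21, 19, 37), (24, 19, 21), (24, 19, 31), (24, 19, 37), (31, 19, 21), (31, 19, 24), (31, 19, 37), (33, 3, 4), (37, 19, 21), (37, 19, 24), (37, 19, 31), (4, 3, 33)}
Keep only column(s) price2, qty (8 duplicate(s) eliminated): {(21, 19), (24, 19), (31, 19), (33, 3), (37, 19), (4, 3)}

{(21, 19), (24, 19), (31, 19), (33, 3), (37, 19), (4, 3)}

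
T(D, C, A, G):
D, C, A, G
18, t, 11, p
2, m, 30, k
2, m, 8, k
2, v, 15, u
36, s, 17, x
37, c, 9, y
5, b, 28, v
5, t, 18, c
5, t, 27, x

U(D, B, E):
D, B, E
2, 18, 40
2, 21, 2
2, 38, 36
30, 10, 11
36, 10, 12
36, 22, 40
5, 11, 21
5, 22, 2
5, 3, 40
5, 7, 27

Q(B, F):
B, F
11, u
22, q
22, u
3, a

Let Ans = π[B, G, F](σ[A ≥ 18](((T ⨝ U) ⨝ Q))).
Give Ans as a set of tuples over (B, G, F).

{(11, c, u), (11, v, u), (11, x, u), (22, c, q), (22, c, u), (22, v, q), (22, v, u), (22, x, q), (22, x, u), (3, c, a), (3, v, a), (3, x, a)}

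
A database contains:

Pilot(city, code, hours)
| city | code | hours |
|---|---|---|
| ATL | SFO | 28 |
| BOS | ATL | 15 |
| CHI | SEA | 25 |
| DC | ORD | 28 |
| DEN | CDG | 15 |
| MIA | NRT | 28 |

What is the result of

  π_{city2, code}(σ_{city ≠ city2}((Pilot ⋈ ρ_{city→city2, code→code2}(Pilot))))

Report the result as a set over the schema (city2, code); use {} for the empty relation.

ρ[city→city2, code→code2]: schema becomes (city2, code2, hours); tuples unchanged.
Natural join on hours: {(ATL, SFO, 28, ATL, SFO), (ATL, SFO, 28, DC, ORD), (ATL, SFO, 28, MIA, NRT), (BOS, ATL, 15, BOS, ATL), (BOS, ATL, 15, DEN, CDG), (CHI, SEA, 25, CHI, SEA), (DC, ORD, 28, ATL, SFO), (DC, ORD, 28, DC, ORD), (DC, ORD, 28, MIA, NRT), (DEN, CDG, 15, BOS, ATL), (DEN, CDG, 15, DEN, CDG), (MIA, NRT, 28, ATL, SFO), (MIA, NRT, 28, DC, ORD), (MIA, NRT, 28, MIA, NRT)}
Apply σ_{city ≠ city2}; surviving tuples: {(ATL, SFO, 28, DC, ORD), (ATL, SFO, 28, MIA, NRT), (BOS, ATL, 15, DEN, CDG), (DC, ORD, 28, ATL, SFO), (DC, ORD, 28, MIA, NRT), (DEN, CDG, 15, BOS, ATL), (MIA, NRT, 28, ATL, SFO), (MIA, NRT, 28, DC, ORD)}
Projecting to city2, code: {(ATL, NRT), (ATL, ORD), (BOS, CDG), (DC, NRT), (DC, SFO), (DEN, ATL), (MIA, ORD), (MIA, SFO)}

{(ATL, NRT), (ATL, ORD), (BOS, CDG), (DC, NRT), (DC, SFO), (DEN, ATL), (MIA, ORD), (MIA, SFO)}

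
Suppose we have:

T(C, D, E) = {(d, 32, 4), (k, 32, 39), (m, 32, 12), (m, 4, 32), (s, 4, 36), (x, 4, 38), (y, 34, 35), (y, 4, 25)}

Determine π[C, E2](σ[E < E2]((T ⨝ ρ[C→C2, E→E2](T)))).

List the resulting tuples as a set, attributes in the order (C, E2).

{(d, 12), (d, 39), (m, 36), (m, 38), (m, 39), (s, 38), (y, 32), (y, 36), (y, 38)}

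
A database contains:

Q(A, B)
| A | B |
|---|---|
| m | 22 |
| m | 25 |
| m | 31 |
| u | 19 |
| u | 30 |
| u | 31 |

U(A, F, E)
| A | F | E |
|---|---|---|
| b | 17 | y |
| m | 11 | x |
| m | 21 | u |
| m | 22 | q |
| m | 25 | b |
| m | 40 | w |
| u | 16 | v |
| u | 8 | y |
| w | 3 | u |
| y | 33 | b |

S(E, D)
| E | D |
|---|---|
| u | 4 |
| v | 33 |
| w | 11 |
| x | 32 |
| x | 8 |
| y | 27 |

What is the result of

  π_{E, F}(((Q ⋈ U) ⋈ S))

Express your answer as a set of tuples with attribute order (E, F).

{(u, 21), (v, 16), (w, 40), (x, 11), (y, 8)}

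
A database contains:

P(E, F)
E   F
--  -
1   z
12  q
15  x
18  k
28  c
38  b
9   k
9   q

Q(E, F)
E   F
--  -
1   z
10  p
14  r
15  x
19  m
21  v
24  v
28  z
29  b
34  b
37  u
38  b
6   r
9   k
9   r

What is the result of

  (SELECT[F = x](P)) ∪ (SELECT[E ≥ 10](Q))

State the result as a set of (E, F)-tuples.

{(10, p), (14, r), (15, x), (19, m), (21, v), (24, v), (28, z), (29, b), (34, b), (37, u), (38, b)}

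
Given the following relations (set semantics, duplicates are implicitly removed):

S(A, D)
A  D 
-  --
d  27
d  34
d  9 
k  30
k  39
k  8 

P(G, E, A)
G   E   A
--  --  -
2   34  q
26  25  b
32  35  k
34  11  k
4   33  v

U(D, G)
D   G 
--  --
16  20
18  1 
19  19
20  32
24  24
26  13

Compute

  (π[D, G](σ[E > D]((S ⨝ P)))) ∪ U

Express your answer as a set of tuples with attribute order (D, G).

Joining S and P on A yields {(k, 30, 32, 35), (k, 30, 34, 11), (k, 39, 32, 35), (k, 39, 34, 11), (k, 8, 32, 35), (k, 8, 34, 11)}.
σ[E > D]: keep tuples satisfying E > D → {(k, 30, 32, 35), (k, 8, 32, 35), (k, 8, 34, 11)}
Keep only column(s) D, G: {(30, 32), (8, 32), (8, 34)}
Union: {(30, 32), (8, 32), (8, 34)} with {(16, 20), (18, 1), (19, 19), (20, 32), (24, 24), (26, 13)} → {(16, 20), (18, 1), (19, 19), (20, 32), (24, 24), (26, 13), (30, 32), (8, 32), (8, 34)}

{(16, 20), (18, 1), (19, 19), (20, 32), (24, 24), (26, 13), (30, 32), (8, 32), (8, 34)}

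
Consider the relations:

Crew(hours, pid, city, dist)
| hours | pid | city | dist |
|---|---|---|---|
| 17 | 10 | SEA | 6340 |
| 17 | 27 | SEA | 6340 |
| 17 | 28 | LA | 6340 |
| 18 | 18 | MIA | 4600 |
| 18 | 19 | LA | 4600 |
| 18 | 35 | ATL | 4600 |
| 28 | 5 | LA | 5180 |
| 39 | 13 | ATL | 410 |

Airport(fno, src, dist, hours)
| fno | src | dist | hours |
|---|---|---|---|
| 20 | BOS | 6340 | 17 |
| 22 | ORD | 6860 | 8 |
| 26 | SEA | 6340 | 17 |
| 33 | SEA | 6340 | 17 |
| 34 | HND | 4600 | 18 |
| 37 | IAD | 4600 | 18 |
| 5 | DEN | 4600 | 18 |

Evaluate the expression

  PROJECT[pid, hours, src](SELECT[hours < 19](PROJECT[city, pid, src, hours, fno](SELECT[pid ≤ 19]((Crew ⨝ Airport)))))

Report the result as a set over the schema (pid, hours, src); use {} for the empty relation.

{(10, 17, BOS), (10, 17, SEA), (18, 18, DEN), (18, 18, HND), (18, 18, IAD), (19, 18, DEN), (19, 18, HND), (19, 18, IAD)}

Crew ⋈ Airport (natural join on hours, dist): {(17, 10, SEA, 6340, 20, BOS), (17, 10, SEA, 6340, 26, SEA), (17, 10, SEA, 6340, 33, SEA), (17, 27, SEA, 6340, 20, BOS), (17, 27, SEA, 6340, 26, SEA), (17, 27, SEA, 6340, 33, SEA), (17, 28, LA, 6340, 20, BOS), (17, 28, LA, 6340, 26, SEA), (17, 28, LA, 6340, 33, SEA), (18, 18, MIA, 4600, 34, HND), (18, 18, MIA, 4600, 37, IAD), (18, 18, MIA, 4600, 5, DEN), (18, 19, LA, 4600, 34, HND), (18, 19, LA, 4600, 37, IAD), (18, 19, LA, 4600, 5, DEN), (18, 35, ATL, 4600, 34, HND), (18, 35, ATL, 4600, 37, IAD), (18, 35, ATL, 4600, 5, DEN)}
Selection pid ≤ 19: {(17, 10, SEA, 6340, 20, BOS), (17, 10, SEA, 6340, 26, SEA), (17, 10, SEA, 6340, 33, SEA), (18, 18, MIA, 4600, 34, HND), (18, 18, MIA, 4600, 37, IAD), (18, 18, MIA, 4600, 5, DEN), (18, 19, LA, 4600, 34, HND), (18, 19, LA, 4600, 37, IAD), (18, 19, LA, 4600, 5, DEN)}
π_{city, pid, src, hours, fno} gives {(LA, 19, DEN, 18, 5), (LA, 19, HND, 18, 34), (LA, 19, IAD, 18, 37), (MIA, 18, DEN, 18, 5), (MIA, 18, HND, 18, 34), (MIA, 18, IAD, 18, 37), (SEA, 10, BOS, 17, 20), (SEA, 10, SEA, 17, 26), (SEA, 10, SEA, 17, 33)}.
Selection hours < 19: {(LA, 19, DEN, 18, 5), (LA, 19, HND, 18, 34), (LA, 19, IAD, 18, 37), (MIA, 18, DEN, 18, 5), (MIA, 18, HND, 18, 34), (MIA, 18, IAD, 18, 37), (SEA, 10, BOS, 17, 20), (SEA, 10, SEA, 17, 26), (SEA, 10, SEA, 17, 33)}
π_{pid, hours, src} gives {(10, 17, BOS), (10, 17, SEA), (18, 18, DEN), (18, 18, HND), (18, 18, IAD), (19, 18, DEN), (19, 18, HND), (19, 18, IAD)} (1 duplicate(s) eliminated).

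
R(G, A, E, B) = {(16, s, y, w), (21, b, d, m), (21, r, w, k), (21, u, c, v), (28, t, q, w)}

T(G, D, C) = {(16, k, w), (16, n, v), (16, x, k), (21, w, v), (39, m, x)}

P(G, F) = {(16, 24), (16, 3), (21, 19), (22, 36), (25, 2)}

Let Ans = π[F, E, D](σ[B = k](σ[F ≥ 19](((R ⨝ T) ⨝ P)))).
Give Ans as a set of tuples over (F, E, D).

{(19, w, w)}

R ⋈ T (natural join on G): {(16, s, y, w, k, w), (16, s, y, w, n, v), (16, s, y, w, x, k), (21, b, d, m, w, v), (21, r, w, k, w, v), (21, u, c, v, w, v)}
(R ⨝ T) ⋈ P (natural join on G): {(16, s, y, w, k, w, 24), (16, s, y, w, k, w, 3), (16, s, y, w, n, v, 24), (16, s, y, w, n, v, 3), (16, s, y, w, x, k, 24), (16, s, y, w, x, k, 3), (21, b, d, m, w, v, 19), (21, r, w, k, w, v, 19), (21, u, c, v, w, v, 19)}
Apply σ_{F ≥ 19}; surviving tuples: {(16, s, y, w, k, w, 24), (16, s, y, w, n, v, 24), (16, s, y, w, x, k, 24), (21, b, d, m, w, v, 19), (21, r, w, k, w, v, 19), (21, u, c, v, w, v, 19)}
Apply σ_{B = k}; surviving tuples: {(21, r, w, k, w, v, 19)}
π_{F, E, D} gives {(19, w, w)}.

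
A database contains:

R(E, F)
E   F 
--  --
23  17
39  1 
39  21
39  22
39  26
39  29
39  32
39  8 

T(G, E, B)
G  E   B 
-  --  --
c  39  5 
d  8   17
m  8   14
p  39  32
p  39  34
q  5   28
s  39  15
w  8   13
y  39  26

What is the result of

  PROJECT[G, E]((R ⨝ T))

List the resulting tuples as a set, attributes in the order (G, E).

{(c, 39), (p, 39), (s, 39), (y, 39)}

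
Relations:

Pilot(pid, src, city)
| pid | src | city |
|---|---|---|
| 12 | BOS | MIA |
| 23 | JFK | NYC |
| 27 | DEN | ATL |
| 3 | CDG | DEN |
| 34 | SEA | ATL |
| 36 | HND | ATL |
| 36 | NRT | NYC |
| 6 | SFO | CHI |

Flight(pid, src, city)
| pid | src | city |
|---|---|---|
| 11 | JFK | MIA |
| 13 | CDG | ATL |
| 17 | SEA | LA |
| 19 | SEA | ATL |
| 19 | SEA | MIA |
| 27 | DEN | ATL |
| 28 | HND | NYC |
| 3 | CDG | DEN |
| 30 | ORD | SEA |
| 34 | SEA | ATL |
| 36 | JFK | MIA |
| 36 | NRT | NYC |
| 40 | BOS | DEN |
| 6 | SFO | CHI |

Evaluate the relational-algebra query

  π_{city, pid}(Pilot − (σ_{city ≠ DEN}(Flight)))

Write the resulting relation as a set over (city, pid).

Filtering on city ≠ DEN leaves {(11, JFK, MIA), (13, CDG, ATL), (17, SEA, LA), (19, SEA, ATL), (19, SEA, MIA), (27, DEN, ATL), (28, HND, NYC), (30, ORD, SEA), (34, SEA, ATL), (36, JFK, MIA), (36, NRT, NYC), (6, SFO, CHI)}.
Set difference of the two operands is {(12, BOS, MIA), (23, JFK, NYC), (3, CDG, DEN), (36, HND, ATL)}.
π[city, pid]: project onto (city, pid) → {(ATL, 36), (DEN, 3), (MIA, 12), (NYC, 23)}

{(ATL, 36), (DEN, 3), (MIA, 12), (NYC, 23)}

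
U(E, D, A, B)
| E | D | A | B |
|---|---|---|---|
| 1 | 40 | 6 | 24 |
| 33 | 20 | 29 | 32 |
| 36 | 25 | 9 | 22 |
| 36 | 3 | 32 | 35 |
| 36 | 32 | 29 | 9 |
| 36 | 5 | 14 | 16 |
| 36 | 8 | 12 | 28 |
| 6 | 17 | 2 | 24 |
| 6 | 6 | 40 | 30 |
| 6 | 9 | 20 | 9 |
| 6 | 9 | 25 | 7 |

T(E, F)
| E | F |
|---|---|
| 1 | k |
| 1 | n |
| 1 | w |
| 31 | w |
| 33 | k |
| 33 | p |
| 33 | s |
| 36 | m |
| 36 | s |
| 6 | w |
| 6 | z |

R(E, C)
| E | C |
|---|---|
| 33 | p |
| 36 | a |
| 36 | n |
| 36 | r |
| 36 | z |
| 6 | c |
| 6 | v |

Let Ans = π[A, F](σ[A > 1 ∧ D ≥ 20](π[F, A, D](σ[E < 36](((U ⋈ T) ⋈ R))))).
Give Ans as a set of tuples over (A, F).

Natural join on E: {(1, 40, 6, 24, k), (1, 40, 6, 24, n), (1, 40, 6, 24, w), (33, 20, 29, 32, k), (33, 20, 29, 32, p), (33, 20, 29, 32, s), (36, 25, 9, 22, m), (36, 25, 9, 22, s), (36, 3, 32, 35, m), (36, 3, 32, 35, s), (36, 32, 29, 9, m), (36, 32, 29, 9, s), (36, 5, 14, 16, m), (36, 5, 14, 16, s), (36, 8, 12, 28, m), (36, 8, 12, 28, s), (6, 17, 2, 24, w), (6, 17, 2, 24, z), (6, 6, 40, 30, w), (6, 6, 40, 30, z), (6, 9, 20, 9, w), (6, 9, 20, 9, z), (6, 9, 25, 7, w), (6, 9, 25, 7, z)}
Natural join on E: {(33, 20, 29, 32, k, p), (33, 20, 29, 32, p, p), (33, 20, 29, 32, s, p), (36, 25, 9, 22, m, a), (36, 25, 9, 22, m, n), (36, 25, 9, 22, m, r), (36, 25, 9, 22, m, z), (36, 25, 9, 22, s, a), (36, 25, 9, 22, s, n), (36, 25, 9, 22, s, r), (36, 25, 9, 22, s, z), (36, 3, 32, 35, m, a), (36, 3, 32, 35, m, n), (36, 3, 32, 35, m, r), (36, 3, 32, 35, m, z), (36, 3, 32, 35, s, a), (36, 3, 32, 35, s, n), (36, 3, 32, 35, s, r), (36, 3, 32, 35, s, z), (36, 32, 29, 9, m, a), (36, 32, 29, 9, m, n), (36, 32, 29, 9, m, r), (36, 32, 29, 9, m, z), (36, 32, 29, 9, s, a), (36, 32, 29, 9, s, n), (36, 32, 29, 9, s, r), (36, 32, 29, 9, s, z), (36, 5, 14, 16, m, a), (36, 5, 14, 16, m, n), (36, 5, 14, 16, m, r), (36, 5, 14, 16, m, z), (36, 5, 14, 16, s, a), (36, 5, 14, 16, s, n), (36, 5, 14, 16, s, r), (36, 5, 14, 16, s, z), (36, 8, 12, 28, m, a), (36, 8, 12, 28, m, n), (36, 8, 12, 28, m, r), (36, 8, 12, 28, m, z), (36, 8, 12, 28, s, a), (36, 8, 12, 28, s, n), (36, 8, 12, 28, s, r), (36, 8, 12, 28, s, z), (6, 17, 2, 24, w, c), (6, 17, 2, 24, w, v), (6, 17, 2, 24, z, c), (6, 17, 2, 24, z, v), (6, 6, 40, 30, w, c), (6, 6, 40, 30, w, v), (6, 6, 40, 30, z, c), (6, 6, 40, 30, z, v), (6, 9, 20, 9, w, c), (6, 9, 20, 9, w, v), (6, 9, 20, 9, z, c), (6, 9, 20, 9, z, v), (6, 9, 25, 7, w, c), (6, 9, 25, 7, w, v), (6, 9, 25, 7, z, c), (6, 9, 25, 7, z, v)}
Selection E < 36: {(33, 20, 29, 32, k, p), (33, 20, 29, 32, p, p), (33, 20, 29, 32, s, p), (6, 17, 2, 24, w, c), (6, 17, 2, 24, w, v), (6, 17, 2, 24, z, c), (6, 17, 2, 24, z, v), (6, 6, 40, 30, w, c), (6, 6, 40, 30, w, v), (6, 6, 40, 30, z, c), (6, 6, 40, 30, z, v), (6, 9, 20, 9, w, c), (6, 9, 20, 9, w, v), (6, 9, 20, 9, z, c), (6, 9, 20, 9, z, v), (6, 9, 25, 7, w, c), (6, 9, 25, 7, w, v), (6, 9, 25, 7, z, c), (6, 9, 25, 7, z, v)}
π_{F, A, D} gives {(k, 29, 20), (p, 29, 20), (s, 29, 20), (w, 2, 17), (w, 20, 9), (w, 25, 9), (w, 40, 6), (z, 2, 17), (z, 20, 9), (z, 25, 9), (z, 40, 6)} (8 duplicate(s) eliminated).
Selection A > 1 ∧ D ≥ 20: {(k, 29, 20), (p, 29, 20), (s, 29, 20)}
π_{A, F} gives {(29, k), (29, p), (29, s)}.

{(29, k), (29, p), (29, s)}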